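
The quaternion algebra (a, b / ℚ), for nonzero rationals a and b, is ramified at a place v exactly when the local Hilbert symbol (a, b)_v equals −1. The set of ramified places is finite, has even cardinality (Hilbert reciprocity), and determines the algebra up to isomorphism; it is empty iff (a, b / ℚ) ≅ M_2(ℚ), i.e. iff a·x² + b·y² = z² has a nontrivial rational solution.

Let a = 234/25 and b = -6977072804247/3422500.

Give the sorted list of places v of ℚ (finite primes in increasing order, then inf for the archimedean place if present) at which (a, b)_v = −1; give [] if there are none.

[7, 13]

(a, b) ≡ (26, -7) mod (ℚ^×)²; places V = {2, 3, 5, 7, 13, 23, 37, 53, ∞}.
(a,b)_3: α=2, u≡2; β=4, v≡2 (mod 3); (2|3)=-1, (2|3)=-1; sign (−1)^0·-1^4·-1^2 = +1.
(a,b)_53: α=0, u≡3; β=2, v≡15 (mod 53); (3|53)=-1, (15|53)=+1; sign (−1)^0·-1^2·+1^0 = +1.
(a,b)_2: α=1, β=-2; u≡5, v≡1 (mod 8); ε(u)ε(v)=0·0, αω(v)=1·0, βω(u)=-2·1; sum ≡ 0  ⇒  +1.
(a,b)_∞: sgn(26)=+, sgn(-7)=−, so +1.
(a,b)_7: α=0, u≡6; β=3, v≡6 (mod 7); (6|7)=-1, (6|7)=-1; sign (−1)^0·-1^3·-1^0 = -1.
(a,b)_5: α=-2, u≡4; β=-4, v≡3 (mod 5); (4|5)=+1, (3|5)=-1; sign (−1)^0·+1^-4·-1^-2 = +1.
(a,b)_13: α=1, u≡8; β=2, v≡7 (mod 13); (8|13)=-1, (7|13)=-1; sign (−1)^0·-1^2·-1^1 = -1.
(a,b)_37: α=0, u≡36; β=-2, v≡16 (mod 37); (36|37)=+1, (16|37)=+1; sign (−1)^0·+1^-2·+1^0 = +1.
(a,b)_23: α=0, u≡2; β=2, v≡3 (mod 23); (2|23)=+1, (3|23)=+1; sign (−1)^0·+1^2·+1^0 = +1.
(26, -7 / ℚ) ramifies at {7, 13}: a division algebra.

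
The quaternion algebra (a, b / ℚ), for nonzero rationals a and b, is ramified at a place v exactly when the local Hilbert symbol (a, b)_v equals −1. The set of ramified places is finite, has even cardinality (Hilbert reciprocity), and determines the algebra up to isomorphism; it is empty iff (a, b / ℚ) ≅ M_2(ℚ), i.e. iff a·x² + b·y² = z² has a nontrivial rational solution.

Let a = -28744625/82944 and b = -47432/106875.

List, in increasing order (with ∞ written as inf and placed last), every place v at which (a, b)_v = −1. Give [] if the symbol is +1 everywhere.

(a, b) ≡ (-65, -38) mod (ℚ^×)²; places V = {2, 3, 5, 7, 11, 13, 19, ∞}.
(a,b)_7: α=2, u≡3; β=2, v≡2 (mod 7); (3|7)=-1, (2|7)=+1; sign (−1)^0·-1^2·+1^2 = +1.
(a,b)_5: α=3, u≡2; β=-4, v≡3 (mod 5); (2|5)=-1, (3|5)=-1; sign (−1)^0·-1^-4·-1^3 = -1.
(a,b)_13: α=1, u≡8; β=0, v≡9 (mod 13); (8|13)=-1, (9|13)=+1; sign (−1)^0·-1^0·+1^1 = +1.
(a,b)_∞: sgn(-65)=−, sgn(-38)=−, so -1.
(a,b)_11: α=0, u≡9; β=2, v≡7 (mod 11); (9|11)=+1, (7|11)=-1; sign (−1)^0·+1^2·-1^0 = +1.
(a,b)_3: α=-4, u≡1; β=-2, v≡1 (mod 3); (1|3)=+1, (1|3)=+1; sign (−1)^0·+1^-2·+1^-4 = +1.
(a,b)_19: α=2, u≡11; β=-1, v≡11 (mod 19); (11|19)=+1, (11|19)=+1; sign (−1)^0·+1^-1·+1^2 = +1.
(a,b)_2: α=-10, β=3; u≡7, v≡5 (mod 8); ε(u)ε(v)=1·0, αω(v)=-10·1, βω(u)=3·0; sum ≡ 0  ⇒  +1.
(-65, -38 / ℚ) ramifies at {5, ∞}: a division algebra.

[5, inf]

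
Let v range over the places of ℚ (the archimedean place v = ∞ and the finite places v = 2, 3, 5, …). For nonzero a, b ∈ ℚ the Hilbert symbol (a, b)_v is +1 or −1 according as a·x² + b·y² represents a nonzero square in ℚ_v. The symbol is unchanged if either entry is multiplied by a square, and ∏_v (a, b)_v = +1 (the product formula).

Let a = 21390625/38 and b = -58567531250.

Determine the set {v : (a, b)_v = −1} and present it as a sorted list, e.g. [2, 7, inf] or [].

[]

Mod squares: a ≡ 38, b ≡ -2. Check v ∈ {∞, 2, 5, 19, 37}.
v=19: a=19^-1·(≡13), b=19^0·(≡5) mod 19; (13|19)=-1, (5|19)=+1; (−1)^{-1·0·9}·(-1)^0·(+1)^-1 = +1.
v=5: a=5^6·(≡3), b=5^6·(≡3) mod 5; (3|5)=-1, (3|5)=-1; (−1)^{6·6·2}·(-1)^6·(-1)^6 = +1.
v=∞: 38 > 0 and -2 < 0  ⇒  (a,b)_∞ = +1.
v=37: a=37^2·(≡11), b=37^4·(≡15) mod 37; (11|37)=+1, (15|37)=-1; (−1)^{2·4·18}·(+1)^4·(-1)^2 = +1.
v=2: v_2(a)=-1, v_2(b)=1; units ≡ 3, 7 (mod 8); ε·ε+αω+βω = 1·1+-1·0+1·1 ≡ 0  ⇒  (a,b)_2 = +1.
Every local symbol is +1, so the conic 38·x² + -2·y² = z² has ℚ_v-points for all v and hence a ℚ-point; (a, b / ℚ) ≅ M_2(ℚ).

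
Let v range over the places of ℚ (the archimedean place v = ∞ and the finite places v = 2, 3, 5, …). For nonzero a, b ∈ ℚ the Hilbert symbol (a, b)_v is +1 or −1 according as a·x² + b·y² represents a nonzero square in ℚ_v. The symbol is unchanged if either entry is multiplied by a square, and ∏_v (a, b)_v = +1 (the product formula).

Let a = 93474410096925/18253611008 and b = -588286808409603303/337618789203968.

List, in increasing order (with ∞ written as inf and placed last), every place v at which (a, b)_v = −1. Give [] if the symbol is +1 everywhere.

[19, 37]

Mod squares: a ≡ 629, b ≡ -11951. Check v ∈ {∞, 2, 3, 5, 7, 11, 13, 17, 19, 37}.
v=2: v_2(a)=-30, v_2(b)=-36; units ≡ 5, 1 (mod 8); ε·ε+αω+βω = 0·0+-30·0+-36·1 ≡ 0  ⇒  (a,b)_2 = +1.
v=∞: 629 > 0 and -11951 < 0  ⇒  (a,b)_∞ = +1.
v=37: a=37^1·(≡19), b=37^1·(≡1) mod 37; (19|37)=-1, (1|37)=+1; (−1)^{1·1·18}·(-1)^1·(+1)^1 = -1.
v=17: a=17^-1·(≡5), b=17^-3·(≡7) mod 17; (5|17)=-1, (7|17)=-1; (−1)^{-1·-3·8}·(-1)^-3·(-1)^-1 = +1.
v=5: a=5^2·(≡4), b=5^0·(≡4) mod 5; (4|5)=+1, (4|5)=+1; (−1)^{2·0·2}·(+1)^0·(+1)^2 = +1.
v=11: a=11^2·(≡8), b=11^2·(≡10) mod 11; (8|11)=-1, (10|11)=-1; (−1)^{2·2·5}·(-1)^2·(-1)^2 = +1.
v=19: a=19^2·(≡14), b=19^3·(≡5) mod 19; (14|19)=-1, (5|19)=+1; (−1)^{2·3·9}·(-1)^3·(+1)^2 = -1.
v=3: a=3^4·(≡2), b=3^4·(≡1) mod 3; (2|3)=-1, (1|3)=+1; (−1)^{4·4·1}·(-1)^4·(+1)^4 = +1.
v=7: a=7^0·(≡6), b=7^2·(≡5) mod 7; (6|7)=-1, (5|7)=-1; (−1)^{0·2·3}·(-1)^2·(-1)^0 = +1.
v=13: a=13^4·(≡5), b=13^6·(≡4) mod 13; (5|13)=-1, (4|13)=+1; (−1)^{4·6·6}·(-1)^6·(+1)^4 = +1.
|Ram(629, -11951)| = 2, even; anisotropic at {19, 37}.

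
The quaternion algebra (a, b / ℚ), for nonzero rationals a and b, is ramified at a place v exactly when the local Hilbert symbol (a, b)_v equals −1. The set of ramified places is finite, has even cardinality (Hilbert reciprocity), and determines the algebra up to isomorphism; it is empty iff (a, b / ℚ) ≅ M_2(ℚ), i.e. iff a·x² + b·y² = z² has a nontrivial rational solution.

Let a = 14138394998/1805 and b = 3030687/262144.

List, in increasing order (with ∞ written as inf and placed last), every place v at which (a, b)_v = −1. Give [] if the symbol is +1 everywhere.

[2, 5, 23, 31]

(a, b) ≡ (1447390, 23) mod (ℚ^×)²; places V = {2, 3, 5, 7, 11, 13, 17, 19, 23, 29, 31, ∞}.
(a,b)_31: α=1, u≡16; β=0, v≡12 (mod 31); (16|31)=+1, (12|31)=-1; sign (−1)^0·+1^0·-1^1 = -1.
(a,b)_∞: sgn(1447390)=+, sgn(23)=+, so +1.
(a,b)_5: α=-1, u≡3; β=0, v≡3 (mod 5); (3|5)=-1, (3|5)=-1; sign (−1)^0·-1^0·-1^-1 = -1.
(a,b)_23: α=1, u≡18; β=1, v≡9 (mod 23); (18|23)=+1, (9|23)=+1; sign (−1)^1·+1^1·+1^1 = -1.
(a,b)_17: α=2, u≡5; β=0, v≡3 (mod 17); (5|17)=-1, (3|17)=-1; sign (−1)^0·-1^0·-1^2 = +1.
(a,b)_19: α=-2, u≡2; β=0, v≡16 (mod 19); (2|19)=-1, (16|19)=+1; sign (−1)^0·-1^0·+1^-2 = +1.
(a,b)_2: α=1, β=-18; u≡7, v≡7 (mod 8); ε(u)ε(v)=1·1, αω(v)=1·0, βω(u)=-18·0; sum ≡ 1  ⇒  -1.
(a,b)_7: α=1, u≡4; β=0, v≡2 (mod 7); (4|7)=+1, (2|7)=+1; sign (−1)^0·+1^0·+1^1 = +1.
(a,b)_3: α=0, u≡1; β=2, v≡2 (mod 3); (1|3)=+1, (2|3)=-1; sign (−1)^0·+1^2·-1^0 = +1.
(a,b)_13: α=2, u≡9; β=0, v≡3 (mod 13); (9|13)=+1, (3|13)=+1; sign (−1)^0·+1^0·+1^2 = +1.
(a,b)_29: α=1, u≡25; β=0, v≡1 (mod 29); (25|29)=+1, (1|29)=+1; sign (−1)^0·+1^0·+1^1 = +1.
(a,b)_11: α=0, u≡2; β=4, v≡3 (mod 11); (2|11)=-1, (3|11)=+1; sign (−1)^0·-1^4·+1^0 = +1.
Ram(1447390, 23) = {2, 5, 23, 31}; no ℚ_2-point on the conic.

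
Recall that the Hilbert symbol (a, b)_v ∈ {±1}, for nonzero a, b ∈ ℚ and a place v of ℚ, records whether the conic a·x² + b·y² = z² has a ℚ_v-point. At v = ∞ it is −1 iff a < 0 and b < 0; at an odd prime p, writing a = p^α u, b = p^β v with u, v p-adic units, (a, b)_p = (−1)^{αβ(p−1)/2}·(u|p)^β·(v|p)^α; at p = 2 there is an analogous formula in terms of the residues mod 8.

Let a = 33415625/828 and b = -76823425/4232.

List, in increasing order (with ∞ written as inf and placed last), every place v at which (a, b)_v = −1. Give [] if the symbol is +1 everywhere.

Mod squares: a ≡ 4255, b ≡ -434. Check v ∈ {∞, 2, 3, 5, 7, 17, 23, 31, 37}.
v=∞: 4255 > 0 and -434 < 0  ⇒  (a,b)_∞ = +1.
v=7: a=7^0·(≡6), b=7^3·(≡1) mod 7; (6|7)=-1, (1|7)=+1; (−1)^{0·3·3}·(-1)^3·(+1)^0 = -1.
v=2: v_2(a)=-2, v_2(b)=-3; units ≡ 7, 7 (mod 8); ε·ε+αω+βω = 1·1+-2·0+-3·0 ≡ 1  ⇒  (a,b)_2 = -1.
v=3: a=3^-2·(≡1), b=3^0·(≡1) mod 3; (1|3)=+1, (1|3)=+1; (−1)^{-2·0·1}·(+1)^0·(+1)^-2 = +1.
v=5: a=5^5·(≡1), b=5^2·(≡4) mod 5; (1|5)=+1, (4|5)=+1; (−1)^{5·2·2}·(+1)^2·(+1)^5 = +1.
v=37: a=37^1·(≡10), b=37^0·(≡27) mod 37; (10|37)=+1, (27|37)=+1; (−1)^{1·0·18}·(+1)^0·(+1)^1 = +1.
v=23: a=23^-1·(≡4), b=23^-2·(≡6) mod 23; (4|23)=+1, (6|23)=+1; (−1)^{-1·-2·11}·(+1)^-2·(+1)^-1 = +1.
v=17: a=17^2·(≡12), b=17^2·(≡13) mod 17; (12|17)=-1, (13|17)=+1; (−1)^{2·2·8}·(-1)^2·(+1)^2 = +1.
v=31: a=31^0·(≡9), b=31^1·(≡23) mod 31; (9|31)=+1, (23|31)=-1; (−1)^{0·1·15}·(+1)^1·(-1)^0 = +1.
|Ram(4255, -434)| = 2, even; anisotropic at {2, 7}.

[2, 7]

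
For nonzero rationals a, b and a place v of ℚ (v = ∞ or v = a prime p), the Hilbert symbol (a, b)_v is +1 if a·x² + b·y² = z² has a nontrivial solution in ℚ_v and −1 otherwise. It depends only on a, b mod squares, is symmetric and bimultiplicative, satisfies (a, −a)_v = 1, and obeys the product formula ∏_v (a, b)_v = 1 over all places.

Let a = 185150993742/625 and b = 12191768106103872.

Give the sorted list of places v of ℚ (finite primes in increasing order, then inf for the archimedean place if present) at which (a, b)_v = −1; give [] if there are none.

[11, 17]

Mod squares: a ≡ 4862, b ≡ 17. Check v ∈ {∞, 2, 3, 5, 11, 13, 17}.
v=5: a=5^-4·(≡2), b=5^0·(≡2) mod 5; (2|5)=-1, (2|5)=-1; (−1)^{-4·0·2}·(-1)^0·(-1)^-4 = +1.
v=13: a=13^1·(≡4), b=13^2·(≡4) mod 13; (4|13)=+1, (4|13)=+1; (−1)^{1·2·6}·(+1)^2·(+1)^1 = +1.
v=∞: 4862 > 0 and 17 > 0  ⇒  (a,b)_∞ = +1.
v=3: a=3^2·(≡2), b=3^8·(≡2) mod 3; (2|3)=-1, (2|3)=-1; (−1)^{2·8·1}·(-1)^8·(-1)^2 = +1.
v=2: v_2(a)=1, v_2(b)=6; units ≡ 7, 1 (mod 8); ε·ε+αω+βω = 1·0+1·0+6·0 ≡ 0  ⇒  (a,b)_2 = +1.
v=11: a=11^5·(≡6), b=11^2·(≡7) mod 11; (6|11)=-1, (7|11)=-1; (−1)^{5·2·5}·(-1)^2·(-1)^5 = -1.
v=17: a=17^3·(≡10), b=17^5·(≡9) mod 17; (10|17)=-1, (9|17)=+1; (−1)^{3·5·8}·(-1)^5·(+1)^3 = -1.
|Ram(4862, 17)| = 2, even; anisotropic at {11, 17}.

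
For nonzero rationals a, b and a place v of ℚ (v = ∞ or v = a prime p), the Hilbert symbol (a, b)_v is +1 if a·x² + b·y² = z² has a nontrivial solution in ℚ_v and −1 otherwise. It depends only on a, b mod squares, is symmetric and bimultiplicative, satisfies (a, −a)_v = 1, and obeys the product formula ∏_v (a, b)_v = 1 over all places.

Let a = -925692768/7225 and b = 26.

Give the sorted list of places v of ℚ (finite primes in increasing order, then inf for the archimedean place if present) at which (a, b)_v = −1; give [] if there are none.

Mod squares: a ≡ -38038, b ≡ 26. Check v ∈ {∞, 2, 3, 5, 7, 11, 13, 17, 19}.
v=∞: -38038 < 0 and 26 > 0  ⇒  (a,b)_∞ = +1.
v=5: a=5^-2·(≡3), b=5^0·(≡1) mod 5; (3|5)=-1, (1|5)=+1; (−1)^{-2·0·2}·(-1)^0·(+1)^-2 = +1.
v=3: a=3^2·(≡2), b=3^0·(≡2) mod 3; (2|3)=-1, (2|3)=-1; (−1)^{2·0·1}·(-1)^0·(-1)^2 = +1.
v=11: a=11^1·(≡8), b=11^0·(≡4) mod 11; (8|11)=-1, (4|11)=+1; (−1)^{1·0·5}·(-1)^0·(+1)^1 = +1.
v=19: a=19^1·(≡8), b=19^0·(≡7) mod 19; (8|19)=-1, (7|19)=+1; (−1)^{1·0·9}·(-1)^0·(+1)^1 = +1.
v=7: a=7^1·(≡6), b=7^0·(≡5) mod 7; (6|7)=-1, (5|7)=-1; (−1)^{1·0·3}·(-1)^0·(-1)^1 = -1.
v=2: v_2(a)=5, v_2(b)=1; units ≡ 5, 5 (mod 8); ε·ε+αω+βω = 0·0+5·1+1·1 ≡ 0  ⇒  (a,b)_2 = +1.
v=17: a=17^-2·(≡9), b=17^0·(≡9) mod 17; (9|17)=+1, (9|17)=+1; (−1)^{-2·0·8}·(+1)^0·(+1)^-2 = +1.
v=13: a=13^3·(≡9), b=13^1·(≡2) mod 13; (9|13)=+1, (2|13)=-1; (−1)^{3·1·6}·(+1)^1·(-1)^3 = -1.
Ram(-38038, 26) = {7, 13}; no ℚ_7-point on the conic.

[7, 13]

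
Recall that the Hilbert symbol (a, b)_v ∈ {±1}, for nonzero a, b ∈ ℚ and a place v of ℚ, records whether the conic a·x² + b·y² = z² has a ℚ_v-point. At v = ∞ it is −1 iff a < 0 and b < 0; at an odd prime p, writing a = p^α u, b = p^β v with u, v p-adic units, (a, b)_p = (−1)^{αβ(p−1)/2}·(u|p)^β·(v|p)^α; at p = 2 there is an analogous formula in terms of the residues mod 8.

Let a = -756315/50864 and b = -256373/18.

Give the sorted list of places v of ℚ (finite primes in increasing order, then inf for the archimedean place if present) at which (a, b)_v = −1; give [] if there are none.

[2, 11, 37, inf]

Mod squares: a ≡ -385, b ≡ -3034. Check v ∈ {∞, 2, 3, 5, 7, 11, 13, 17, 37, 41}.
v=5: a=5^1·(≡3), b=5^0·(≡4) mod 5; (3|5)=-1, (4|5)=+1; (−1)^{1·0·2}·(-1)^0·(+1)^1 = +1.
v=17: a=17^-2·(≡11), b=17^0·(≡4) mod 17; (11|17)=-1, (4|17)=+1; (−1)^{-2·0·8}·(-1)^0·(+1)^-2 = +1.
v=37: a=37^0·(≡20), b=37^1·(≡20) mod 37; (20|37)=-1, (20|37)=-1; (−1)^{0·1·18}·(-1)^1·(-1)^0 = -1.
v=13: a=13^0·(≡8), b=13^2·(≡6) mod 13; (8|13)=-1, (6|13)=-1; (−1)^{0·2·6}·(-1)^2·(-1)^0 = +1.
v=41: a=41^0·(≡21), b=41^1·(≡33) mod 41; (21|41)=+1, (33|41)=+1; (−1)^{0·1·20}·(+1)^1·(+1)^0 = +1.
v=7: a=7^5·(≡2), b=7^0·(≡4) mod 7; (2|7)=+1, (4|7)=+1; (−1)^{5·0·3}·(+1)^0·(+1)^5 = +1.
v=∞: -385 < 0 and -3034 < 0  ⇒  (a,b)_∞ = -1.
v=2: v_2(a)=-4, v_2(b)=-1; units ≡ 7, 3 (mod 8); ε·ε+αω+βω = 1·1+-4·1+-1·0 ≡ 1  ⇒  (a,b)_2 = -1.
v=11: a=11^-1·(≡3), b=11^0·(≡10) mod 11; (3|11)=+1, (10|11)=-1; (−1)^{-1·0·5}·(+1)^0·(-1)^-1 = -1.
v=3: a=3^2·(≡2), b=3^-2·(≡2) mod 3; (2|3)=-1, (2|3)=-1; (−1)^{2·-2·1}·(-1)^-2·(-1)^2 = +1.
|Ram(-385, -3034)| = 4, even; anisotropic at {2, 11, 37, ∞}.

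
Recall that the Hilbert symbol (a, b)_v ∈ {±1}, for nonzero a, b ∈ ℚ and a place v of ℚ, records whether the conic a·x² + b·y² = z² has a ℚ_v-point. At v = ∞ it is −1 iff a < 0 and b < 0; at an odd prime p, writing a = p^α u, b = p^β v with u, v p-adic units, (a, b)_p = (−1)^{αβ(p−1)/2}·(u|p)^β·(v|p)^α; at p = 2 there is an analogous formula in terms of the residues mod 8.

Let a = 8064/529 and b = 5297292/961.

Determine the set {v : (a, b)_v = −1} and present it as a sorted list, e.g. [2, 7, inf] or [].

(a, b) ≡ (14, 3003) mod (ℚ^×)²; places V = {2, 3, 7, 11, 13, 23, 31, ∞}.
(a,b)_7: α=1, u≡1; β=3, v≡1 (mod 7); (1|7)=+1, (1|7)=+1; sign (−1)^1·+1^3·+1^1 = -1.
(a,b)_2: α=7, β=2; u≡7, v≡3 (mod 8); ε(u)ε(v)=1·1, αω(v)=7·1, βω(u)=2·0; sum ≡ 0  ⇒  +1.
(a,b)_∞: sgn(14)=+, sgn(3003)=+, so +1.
(a,b)_3: α=2, u≡2; β=3, v≡2 (mod 3); (2|3)=-1, (2|3)=-1; sign (−1)^0·-1^3·-1^2 = -1.
(a,b)_11: α=0, u≡1; β=1, v≡9 (mod 11); (1|11)=+1, (9|11)=+1; sign (−1)^0·+1^1·+1^0 = +1.
(a,b)_31: α=0, u≡2; β=-2, v≡12 (mod 31); (2|31)=+1, (12|31)=-1; sign (−1)^0·+1^-2·-1^0 = +1.
(a,b)_13: α=0, u≡12; β=1, v≡1 (mod 13); (12|13)=+1, (1|13)=+1; sign (−1)^0·+1^1·+1^0 = +1.
(a,b)_23: α=-2, u≡14; β=0, v≡9 (mod 23); (14|23)=-1, (9|23)=+1; sign (−1)^0·-1^0·+1^-2 = +1.
(14, 3003 / ℚ) ramifies at {3, 7}: a division algebra.

[3, 7]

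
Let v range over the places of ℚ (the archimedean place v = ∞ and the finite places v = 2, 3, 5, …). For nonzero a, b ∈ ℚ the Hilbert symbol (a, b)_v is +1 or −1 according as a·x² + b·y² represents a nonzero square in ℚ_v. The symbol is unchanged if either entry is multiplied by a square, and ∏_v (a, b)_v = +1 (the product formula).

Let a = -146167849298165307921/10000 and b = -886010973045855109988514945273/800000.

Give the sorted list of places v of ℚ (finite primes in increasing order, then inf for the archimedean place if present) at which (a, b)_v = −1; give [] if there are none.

Mod squares: a ≡ -3689, b ≡ -17765. Check v ∈ {∞, 2, 3, 5, 7, 11, 17, 19, 31, 41}.
v=17: a=17^1·(≡13), b=17^1·(≡9) mod 17; (13|17)=+1, (9|17)=+1; (−1)^{1·1·8}·(+1)^1·(+1)^1 = +1.
v=31: a=31^3·(≡16), b=31^0·(≡6) mod 31; (16|31)=+1, (6|31)=-1; (−1)^{3·0·15}·(+1)^0·(-1)^3 = -1.
v=7: a=7^5·(≡5), b=7^6·(≡4) mod 7; (5|7)=-1, (4|7)=+1; (−1)^{5·6·3}·(-1)^6·(+1)^5 = +1.
v=∞: -3689 < 0 and -17765 < 0  ⇒  (a,b)_∞ = -1.
v=5: a=5^-4·(≡4), b=5^-5·(≡2) mod 5; (4|5)=+1, (2|5)=-1; (−1)^{-4·-5·2}·(+1)^-5·(-1)^-4 = +1.
v=11: a=11^4·(≡10), b=11^7·(≡7) mod 11; (10|11)=-1, (7|11)=-1; (−1)^{4·7·5}·(-1)^7·(-1)^4 = -1.
v=3: a=3^2·(≡1), b=3^2·(≡1) mod 3; (1|3)=+1, (1|3)=+1; (−1)^{2·2·1}·(+1)^2·(+1)^2 = +1.
v=41: a=41^0·(≡33), b=41^4·(≡11) mod 41; (33|41)=+1, (11|41)=-1; (−1)^{0·4·20}·(+1)^4·(-1)^0 = +1.
v=2: v_2(a)=-4, v_2(b)=-8; units ≡ 7, 3 (mod 8); ε·ε+αω+βω = 1·1+-4·1+-8·0 ≡ 1  ⇒  (a,b)_2 = -1.
v=19: a=19^4·(≡17), b=19^7·(≡8) mod 19; (17|19)=+1, (8|19)=-1; (−1)^{4·7·9}·(+1)^7·(-1)^4 = +1.
Ram(-3689, -17765) = {2, 11, 31, ∞}; no ℚ_2-point on the conic.

[2, 11, 31, inf]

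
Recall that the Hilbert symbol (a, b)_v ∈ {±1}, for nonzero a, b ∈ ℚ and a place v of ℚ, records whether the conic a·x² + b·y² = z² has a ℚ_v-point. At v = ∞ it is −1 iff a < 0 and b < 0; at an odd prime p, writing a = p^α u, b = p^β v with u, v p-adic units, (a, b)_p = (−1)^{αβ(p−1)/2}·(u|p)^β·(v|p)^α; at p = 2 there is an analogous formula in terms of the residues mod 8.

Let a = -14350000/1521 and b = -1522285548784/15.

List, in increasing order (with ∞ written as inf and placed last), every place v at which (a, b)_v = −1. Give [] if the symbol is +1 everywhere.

[3, 11, 13, 17, 23, inf]

(a, b) ≡ (-1435, -240705465) mod (ℚ^×)²; places V = {2, 3, 5, 7, 11, 13, 17, 23, 41, ∞}.
(a,b)_7: α=1, u≡3; β=3, v≡2 (mod 7); (3|7)=-1, (2|7)=+1; sign (−1)^1·-1^3·+1^1 = +1.
(a,b)_∞: sgn(-1435)=−, sgn(-240705465)=−, so -1.
(a,b)_17: α=0, u≡5; β=1, v≡2 (mod 17); (5|17)=-1, (2|17)=+1; sign (−1)^0·-1^1·+1^0 = -1.
(a,b)_13: α=-2, u≡7; β=1, v≡3 (mod 13); (7|13)=-1, (3|13)=+1; sign (−1)^0·-1^1·+1^-2 = -1.
(a,b)_11: α=0, u≡2; β=3, v≡2 (mod 11); (2|11)=-1, (2|11)=-1; sign (−1)^0·-1^3·-1^0 = -1.
(a,b)_41: α=1, u≡35; β=1, v≡17 (mod 41); (35|41)=-1, (17|41)=-1; sign (−1)^0·-1^1·-1^1 = +1.
(a,b)_3: α=-2, u≡2; β=-1, v≡1 (mod 3); (2|3)=-1, (1|3)=+1; sign (−1)^0·-1^-1·+1^-2 = -1.
(a,b)_23: α=0, u≡15; β=1, v≡11 (mod 23); (15|23)=-1, (11|23)=-1; sign (−1)^0·-1^1·-1^0 = -1.
(a,b)_5: α=5, u≡3; β=-1, v≡2 (mod 5); (3|5)=-1, (2|5)=-1; sign (−1)^0·-1^-1·-1^5 = +1.
(a,b)_2: α=4, β=4; u≡5, v≡7 (mod 8); ε(u)ε(v)=0·1, αω(v)=4·0, βω(u)=4·1; sum ≡ 0  ⇒  +1.
|Ram(-1435, -240705465)| = 6, even; anisotropic at {3, 11, 13, 17, 23, ∞}.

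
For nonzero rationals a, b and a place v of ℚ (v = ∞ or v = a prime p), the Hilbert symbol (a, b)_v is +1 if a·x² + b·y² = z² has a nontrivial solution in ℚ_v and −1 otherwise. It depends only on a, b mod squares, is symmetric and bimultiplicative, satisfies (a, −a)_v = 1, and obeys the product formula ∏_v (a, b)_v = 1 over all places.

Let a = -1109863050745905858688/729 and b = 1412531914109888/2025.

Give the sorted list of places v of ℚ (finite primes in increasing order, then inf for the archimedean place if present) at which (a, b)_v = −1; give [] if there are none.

Mod squares: a ≡ -112358818, b ≡ 143. Check v ∈ {∞, 2, 3, 5, 11, 13, 19, 23, 29, 31}.
v=2: v_2(a)=7, v_2(b)=6; units ≡ 7, 7 (mod 8); ε·ε+αω+βω = 1·1+7·0+6·0 ≡ 1  ⇒  (a,b)_2 = -1.
v=3: a=3^-6·(≡2), b=3^-4·(≡2) mod 3; (2|3)=-1, (2|3)=-1; (−1)^{-6·-4·1}·(-1)^-4·(-1)^-6 = +1.
v=31: a=31^3·(≡3), b=31^2·(≡19) mod 31; (3|31)=-1, (19|31)=+1; (−1)^{3·2·15}·(-1)^2·(+1)^3 = +1.
v=23: a=23^3·(≡10), b=23^2·(≡10) mod 23; (10|23)=-1, (10|23)=-1; (−1)^{3·2·11}·(-1)^2·(-1)^3 = -1.
v=∞: -112358818 < 0 and 143 > 0  ⇒  (a,b)_∞ = +1.
v=11: a=11^1·(≡8), b=11^1·(≡6) mod 11; (8|11)=-1, (6|11)=-1; (−1)^{1·1·5}·(-1)^1·(-1)^1 = -1.
v=19: a=19^3·(≡8), b=19^2·(≡14) mod 19; (8|19)=-1, (14|19)=-1; (−1)^{3·2·9}·(-1)^2·(-1)^3 = -1.
v=5: a=5^0·(≡3), b=5^-2·(≡3) mod 5; (3|5)=-1, (3|5)=-1; (−1)^{0·-2·2}·(-1)^-2·(-1)^0 = +1.
v=13: a=13^1·(≡9), b=13^1·(≡7) mod 13; (9|13)=+1, (7|13)=-1; (−1)^{1·1·6}·(+1)^1·(-1)^1 = -1.
v=29: a=29^3·(≡7), b=29^2·(≡21) mod 29; (7|29)=+1, (21|29)=-1; (−1)^{3·2·14}·(+1)^2·(-1)^3 = -1.
(-112358818, 143 / ℚ) ramifies at {2, 11, 13, 19, 23, 29}: a division algebra.

[2, 11, 13, 19, 23, 29]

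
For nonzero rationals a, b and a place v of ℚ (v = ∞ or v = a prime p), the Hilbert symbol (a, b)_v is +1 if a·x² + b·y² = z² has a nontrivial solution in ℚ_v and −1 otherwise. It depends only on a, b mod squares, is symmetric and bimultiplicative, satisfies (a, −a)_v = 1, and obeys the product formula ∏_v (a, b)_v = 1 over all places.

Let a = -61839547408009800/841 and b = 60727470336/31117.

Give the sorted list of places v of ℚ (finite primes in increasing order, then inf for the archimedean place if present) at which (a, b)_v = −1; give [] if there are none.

[2, 13, 19, 37, 41, 43]

(a, b) ≡ (-296984402, 641173) mod (ℚ^×)²; places V = {2, 3, 5, 11, 13, 19, 29, 31, 37, 41, 43, ∞}.
(a,b)_29: α=-2, u≡13; β=-2, v≡19 (mod 29); (13|29)=+1, (19|29)=-1; sign (−1)^0·+1^-2·-1^-2 = +1.
(a,b)_5: α=2, u≡3; β=0, v≡3 (mod 5); (3|5)=-1, (3|5)=-1; sign (−1)^0·-1^0·-1^2 = +1.
(a,b)_13: α=3, u≡6; β=3, v≡9 (mod 13); (6|13)=-1, (9|13)=+1; sign (−1)^0·-1^3·+1^3 = -1.
(a,b)_43: α=1, u≡19; β=1, v≡32 (mod 43); (19|43)=-1, (32|43)=-1; sign (−1)^1·-1^1·-1^1 = -1.
(a,b)_2: α=3, β=8; u≡7, v≡5 (mod 8); ε(u)ε(v)=1·0, αω(v)=3·1, βω(u)=8·0; sum ≡ 1  ⇒  -1.
(a,b)_3: α=2, u≡1; β=4, v≡1 (mod 3); (1|3)=+1, (1|3)=+1; sign (−1)^0·+1^4·+1^2 = +1.
(a,b)_41: α=1, u≡35; β=0, v≡19 (mod 41); (35|41)=-1, (19|41)=-1; sign (−1)^0·-1^0·-1^1 = -1.
(a,b)_∞: sgn(-296984402)=−, sgn(641173)=+, so +1.
(a,b)_31: α=1, u≡10; β=1, v≡6 (mod 31); (10|31)=+1, (6|31)=-1; sign (−1)^1·+1^1·-1^1 = +1.
(a,b)_11: α=1, u≡4; β=0, v≡3 (mod 11); (4|11)=+1, (3|11)=+1; sign (−1)^0·+1^0·+1^1 = +1.
(a,b)_37: α=2, u≡14; β=-1, v≡22 (mod 37); (14|37)=-1, (22|37)=-1; sign (−1)^0·-1^-1·-1^2 = -1.
(a,b)_19: α=1, u≡10; β=0, v≡18 (mod 19); (10|19)=-1, (18|19)=-1; sign (−1)^0·-1^0·-1^1 = -1.
|Ram(-296984402, 641173)| = 6, even; anisotropic at {2, 13, 19, 37, 41, 43}.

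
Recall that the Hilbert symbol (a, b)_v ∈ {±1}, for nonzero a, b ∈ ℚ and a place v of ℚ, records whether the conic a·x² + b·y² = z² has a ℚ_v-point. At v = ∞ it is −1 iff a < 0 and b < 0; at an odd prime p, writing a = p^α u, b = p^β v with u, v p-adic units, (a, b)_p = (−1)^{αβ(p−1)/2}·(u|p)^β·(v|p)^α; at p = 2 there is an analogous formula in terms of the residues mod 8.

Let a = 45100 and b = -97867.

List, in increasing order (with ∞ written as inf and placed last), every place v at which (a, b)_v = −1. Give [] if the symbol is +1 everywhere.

(a, b) ≡ (451, -97867) mod (ℚ^×)²; places V = {2, 5, 7, 11, 31, 41, ∞}.
(a,b)_5: α=2, u≡4; β=0, v≡3 (mod 5); (4|5)=+1, (3|5)=-1; sign (−1)^0·+1^0·-1^2 = +1.
(a,b)_∞: sgn(451)=+, sgn(-97867)=−, so +1.
(a,b)_41: α=1, u≡34; β=1, v≡32 (mod 41); (34|41)=-1, (32|41)=+1; sign (−1)^0·-1^1·+1^1 = -1.
(a,b)_2: α=2, β=0; u≡3, v≡5 (mod 8); ε(u)ε(v)=1·0, αω(v)=2·1, βω(u)=0·1; sum ≡ 0  ⇒  +1.
(a,b)_31: α=0, u≡26; β=1, v≡5 (mod 31); (26|31)=-1, (5|31)=+1; sign (−1)^0·-1^1·+1^0 = -1.
(a,b)_7: α=0, u≡6; β=1, v≡5 (mod 7); (6|7)=-1, (5|7)=-1; sign (−1)^0·-1^1·-1^0 = -1.
(a,b)_11: α=1, u≡8; β=1, v≡2 (mod 11); (8|11)=-1, (2|11)=-1; sign (−1)^1·-1^1·-1^1 = -1.
Ram(451, -97867) = {7, 11, 31, 41}; no ℚ_7-point on the conic.

[7, 11, 31, 41]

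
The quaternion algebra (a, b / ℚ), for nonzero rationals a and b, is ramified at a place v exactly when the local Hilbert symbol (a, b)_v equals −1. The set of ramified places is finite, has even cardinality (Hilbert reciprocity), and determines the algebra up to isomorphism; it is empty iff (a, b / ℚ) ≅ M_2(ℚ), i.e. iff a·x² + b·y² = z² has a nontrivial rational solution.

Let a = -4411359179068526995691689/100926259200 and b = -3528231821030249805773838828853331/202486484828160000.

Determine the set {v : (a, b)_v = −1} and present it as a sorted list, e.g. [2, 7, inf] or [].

[2, 7, 47, inf]

(a, b) ≡ (-2, -890274) mod (ℚ^×)²; places V = {2, 3, 5, 7, 11, 13, 23, 31, 37, 41, 43, 47, ∞}.
(a,b)_47: α=2, u≡10; β=3, v≡35 (mod 47); (10|47)=-1, (35|47)=-1; sign (−1)^0·-1^3·-1^2 = -1.
(a,b)_5: α=-2, u≡2; β=-4, v≡4 (mod 5); (2|5)=-1, (4|5)=+1; sign (−1)^0·-1^-4·+1^-2 = +1.
(a,b)_7: α=4, u≡5; β=7, v≡2 (mod 7); (5|7)=-1, (2|7)=+1; sign (−1)^0·-1^7·+1^4 = -1.
(a,b)_3: α=-6, u≡1; β=-3, v≡2 (mod 3); (1|3)=+1, (2|3)=-1; sign (−1)^0·+1^-3·-1^-6 = +1.
(a,b)_43: α=2, u≡21; β=0, v≡15 (mod 43); (21|43)=+1, (15|43)=+1; sign (−1)^0·+1^0·+1^2 = +1.
(a,b)_41: α=4, u≡32; β=7, v≡5 (mod 41); (32|41)=+1, (5|41)=+1; sign (−1)^0·+1^7·+1^4 = +1.
(a,b)_∞: sgn(-2)=−, sgn(-890274)=−, so -1.
(a,b)_2: α=-15, β=-27; u≡7, v≡7 (mod 8); ε(u)ε(v)=1·1, αω(v)=-15·0, βω(u)=-27·0; sum ≡ 1  ⇒  -1.
(a,b)_13: α=-2, u≡6; β=-2, v≡7 (mod 13); (6|13)=-1, (7|13)=-1; sign (−1)^0·-1^-2·-1^-2 = +1.
(a,b)_31: α=2, u≡15; β=2, v≡30 (mod 31); (15|31)=-1, (30|31)=-1; sign (−1)^0·-1^2·-1^2 = +1.
(a,b)_23: α=0, u≡15; β=-2, v≡15 (mod 23); (15|23)=-1, (15|23)=-1; sign (−1)^0·-1^-2·-1^0 = +1.
(a,b)_11: α=2, u≡5; β=5, v≡9 (mod 11); (5|11)=+1, (9|11)=+1; sign (−1)^0·+1^5·+1^2 = +1.
(a,b)_37: α=2, u≡5; β=2, v≡22 (mod 37); (5|37)=-1, (22|37)=-1; sign (−1)^0·-1^2·-1^2 = +1.
(-2, -890274 / ℚ) ramifies at {2, 7, 47, ∞}: a division algebra.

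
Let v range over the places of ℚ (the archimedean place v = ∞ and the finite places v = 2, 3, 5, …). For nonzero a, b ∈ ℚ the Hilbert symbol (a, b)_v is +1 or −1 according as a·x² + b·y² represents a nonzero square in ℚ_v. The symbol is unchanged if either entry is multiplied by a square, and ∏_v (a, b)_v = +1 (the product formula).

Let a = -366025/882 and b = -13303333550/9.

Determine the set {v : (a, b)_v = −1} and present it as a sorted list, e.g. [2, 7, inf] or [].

(a, b) ≡ (-2, -3148718) mod (ℚ^×)²; places V = {2, 3, 5, 7, 11, 13, 19, 41, 43, 47, ∞}.
(a,b)_5: α=2, u≡2; β=2, v≡2 (mod 5); (2|5)=-1, (2|5)=-1; sign (−1)^0·-1^2·-1^2 = +1.
(a,b)_∞: sgn(-2)=−, sgn(-3148718)=−, so -1.
(a,b)_19: α=0, u≡6; β=1, v≡18 (mod 19); (6|19)=+1, (18|19)=-1; sign (−1)^0·+1^1·-1^0 = +1.
(a,b)_41: α=0, u≡5; β=1, v≡8 (mod 41); (5|41)=+1, (8|41)=+1; sign (−1)^0·+1^1·+1^0 = +1.
(a,b)_3: α=-2, u≡1; β=-2, v≡1 (mod 3); (1|3)=+1, (1|3)=+1; sign (−1)^0·+1^-2·+1^-2 = +1.
(a,b)_7: α=-2, u≡3; β=0, v≡2 (mod 7); (3|7)=-1, (2|7)=+1; sign (−1)^0·-1^0·+1^-2 = +1.
(a,b)_13: α=0, u≡5; β=2, v≡3 (mod 13); (5|13)=-1, (3|13)=+1; sign (−1)^0·-1^2·+1^0 = +1.
(a,b)_2: α=-1, β=1; u≡7, v≡1 (mod 8); ε(u)ε(v)=1·0, αω(v)=-1·0, βω(u)=1·0; sum ≡ 0  ⇒  +1.
(a,b)_11: α=4, u≡4; β=0, v≡6 (mod 11); (4|11)=+1, (6|11)=-1; sign (−1)^0·+1^0·-1^4 = +1.
(a,b)_43: α=0, u≡25; β=1, v≡18 (mod 43); (25|43)=+1, (18|43)=-1; sign (−1)^0·+1^1·-1^0 = +1.
(a,b)_47: α=0, u≡46; β=1, v≡21 (mod 47); (46|47)=-1, (21|47)=+1; sign (−1)^0·-1^1·+1^0 = -1.
|Ram(-2, -3148718)| = 2, even; anisotropic at {47, ∞}.

[47, inf]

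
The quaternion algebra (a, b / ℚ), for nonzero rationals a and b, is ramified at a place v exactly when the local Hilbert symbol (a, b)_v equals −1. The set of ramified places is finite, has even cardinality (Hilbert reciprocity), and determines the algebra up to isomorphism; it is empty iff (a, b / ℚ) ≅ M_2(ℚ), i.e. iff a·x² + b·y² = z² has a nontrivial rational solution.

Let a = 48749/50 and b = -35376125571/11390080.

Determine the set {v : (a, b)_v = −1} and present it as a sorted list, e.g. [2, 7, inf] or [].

Mod squares: a ≡ 58, b ≡ -116870. Check v ∈ {∞, 2, 3, 5, 13, 17, 29, 31, 37, 41}.
v=29: a=29^1·(≡11), b=29^1·(≡9) mod 29; (11|29)=-1, (9|29)=+1; (−1)^{1·1·14}·(-1)^1·(+1)^1 = -1.
v=17: a=17^0·(≡7), b=17^2·(≡7) mod 17; (7|17)=-1, (7|17)=-1; (−1)^{0·2·8}·(-1)^2·(-1)^0 = +1.
v=2: v_2(a)=-1, v_2(b)=-7; units ≡ 5, 5 (mod 8); ε·ε+αω+βω = 0·0+-1·1+-7·1 ≡ 0  ⇒  (a,b)_2 = +1.
v=37: a=37^0·(≡30), b=37^-2·(≡29) mod 37; (30|37)=+1, (29|37)=-1; (−1)^{0·-2·18}·(+1)^-2·(-1)^0 = +1.
v=∞: 58 > 0 and -116870 < 0  ⇒  (a,b)_∞ = +1.
v=5: a=5^-2·(≡2), b=5^-1·(≡4) mod 5; (2|5)=-1, (4|5)=+1; (−1)^{-2·-1·2}·(-1)^-1·(+1)^-2 = -1.
v=41: a=41^2·(≡26), b=41^2·(≡36) mod 41; (26|41)=-1, (36|41)=+1; (−1)^{2·2·20}·(-1)^2·(+1)^2 = +1.
v=31: a=31^0·(≡27), b=31^1·(≡3) mod 31; (27|31)=-1, (3|31)=-1; (−1)^{0·1·15}·(-1)^1·(-1)^0 = -1.
v=13: a=13^0·(≡7), b=13^-1·(≡7) mod 13; (7|13)=-1, (7|13)=-1; (−1)^{0·-1·6}·(-1)^-1·(-1)^0 = -1.
v=3: a=3^0·(≡1), b=3^4·(≡1) mod 3; (1|3)=+1, (1|3)=+1; (−1)^{0·4·1}·(+1)^4·(+1)^0 = +1.
(58, -116870 / ℚ) ramifies at {5, 13, 29, 31}: a division algebra.

[5, 13, 29, 31]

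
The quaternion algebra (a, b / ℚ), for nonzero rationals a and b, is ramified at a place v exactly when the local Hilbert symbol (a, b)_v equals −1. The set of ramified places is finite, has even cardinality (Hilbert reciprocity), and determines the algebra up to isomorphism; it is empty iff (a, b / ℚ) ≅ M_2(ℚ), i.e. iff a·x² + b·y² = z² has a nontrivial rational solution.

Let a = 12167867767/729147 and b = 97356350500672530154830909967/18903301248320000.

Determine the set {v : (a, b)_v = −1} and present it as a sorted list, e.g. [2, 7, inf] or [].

[2, 3, 11, 23]

(a, b) ≡ (14421, 46046) mod (ℚ^×)²; places V = {2, 3, 5, 7, 11, 13, 17, 19, 23, 29, 37, 43, ∞}.
(a,b)_11: α=1, u≡7; β=3, v≡7 (mod 11); (7|11)=-1, (7|11)=-1; sign (−1)^1·-1^3·-1^1 = -1.
(a,b)_2: α=0, β=-9; u≡5, v≡7 (mod 8); ε(u)ε(v)=0·1, αω(v)=0·0, βω(u)=-9·1; sum ≡ 1  ⇒  -1.
(a,b)_43: α=2, u≡38; β=4, v≡31 (mod 43); (38|43)=+1, (31|43)=+1; sign (−1)^0·+1^4·+1^2 = +1.
(a,b)_37: α=2, u≡9; β=4, v≡17 (mod 37); (9|37)=+1, (17|37)=-1; sign (−1)^0·+1^4·-1^2 = +1.
(a,b)_23: α=1, u≡9; β=3, v≡6 (mod 23); (9|23)=+1, (6|23)=+1; sign (−1)^1·+1^3·+1^1 = -1.
(a,b)_3: α=-1, u≡1; β=0, v≡2 (mod 3); (1|3)=+1, (2|3)=-1; sign (−1)^0·+1^0·-1^-1 = -1.
(a,b)_29: α=-2, u≡18; β=-4, v≡22 (mod 29); (18|29)=-1, (22|29)=+1; sign (−1)^0·-1^-4·+1^-2 = +1.
(a,b)_13: α=0, u≡1; β=5, v≡8 (mod 13); (1|13)=+1, (8|13)=-1; sign (−1)^0·+1^5·-1^0 = +1.
(a,b)_∞: sgn(14421)=+, sgn(46046)=+, so +1.
(a,b)_7: α=0, u≡1; β=1, v≡6 (mod 7); (1|7)=+1, (6|7)=-1; sign (−1)^0·+1^1·-1^0 = +1.
(a,b)_5: α=0, u≡1; β=-4, v≡1 (mod 5); (1|5)=+1, (1|5)=+1; sign (−1)^0·+1^-4·+1^0 = +1.
(a,b)_17: α=-2, u≡6; β=-4, v≡10 (mod 17); (6|17)=-1, (10|17)=-1; sign (−1)^0·-1^-4·-1^-2 = +1.
(a,b)_19: α=1, u≡12; β=2, v≡17 (mod 19); (12|19)=-1, (17|19)=+1; sign (−1)^0·-1^2·+1^1 = +1.
Ram(14421, 46046) = {2, 3, 11, 23}; no ℚ_2-point on the conic.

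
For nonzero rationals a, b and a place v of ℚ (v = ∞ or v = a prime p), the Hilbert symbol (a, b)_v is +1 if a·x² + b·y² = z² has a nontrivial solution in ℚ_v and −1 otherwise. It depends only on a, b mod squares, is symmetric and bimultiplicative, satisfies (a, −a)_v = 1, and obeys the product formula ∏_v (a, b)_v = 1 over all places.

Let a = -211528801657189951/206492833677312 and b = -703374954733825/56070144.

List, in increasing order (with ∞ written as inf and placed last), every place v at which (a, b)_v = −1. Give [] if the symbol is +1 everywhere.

[2, inf]

Mod squares: a ≡ -158137, b ≡ -43993. Check v ∈ {∞, 2, 3, 5, 7, 11, 13, 17, 19, 29, 37, 41}.
v=3: a=3^-2·(≡2), b=3^-4·(≡2) mod 3; (2|3)=-1, (2|3)=-1; (−1)^{-2·-4·1}·(-1)^-4·(-1)^-2 = +1.
v=2: v_2(a)=-26, v_2(b)=-12; units ≡ 7, 7 (mod 8); ε·ε+αω+βω = 1·1+-26·0+-12·0 ≡ 1  ⇒  (a,b)_2 = -1.
v=41: a=41^1·(≡28), b=41^1·(≡14) mod 41; (28|41)=-1, (14|41)=-1; (−1)^{1·1·20}·(-1)^1·(-1)^1 = +1.
v=7: a=7^-1·(≡5), b=7^0·(≡1) mod 7; (5|7)=-1, (1|7)=+1; (−1)^{-1·0·3}·(-1)^0·(+1)^-1 = +1.
v=37: a=37^0·(≡26), b=37^1·(≡35) mod 37; (26|37)=+1, (35|37)=-1; (−1)^{0·1·18}·(+1)^1·(-1)^0 = +1.
v=13: a=13^-2·(≡7), b=13^-2·(≡1) mod 13; (7|13)=-1, (1|13)=+1; (−1)^{-2·-2·6}·(-1)^-2·(+1)^-2 = +1.
v=11: a=11^10·(≡10), b=11^6·(≡10) mod 11; (10|11)=-1, (10|11)=-1; (−1)^{10·6·5}·(-1)^6·(-1)^10 = +1.
v=∞: -158137 < 0 and -43993 < 0  ⇒  (a,b)_∞ = -1.
v=29: a=29^1·(≡16), b=29^1·(≡1) mod 29; (16|29)=+1, (1|29)=+1; (−1)^{1·1·14}·(+1)^1·(+1)^1 = +1.
v=5: a=5^0·(≡2), b=5^2·(≡3) mod 5; (2|5)=-1, (3|5)=-1; (−1)^{0·2·2}·(-1)^2·(-1)^0 = +1.
v=17: a=17^-2·(≡6), b=17^0·(≡12) mod 17; (6|17)=-1, (12|17)=-1; (−1)^{-2·0·8}·(-1)^0·(-1)^-2 = +1.
v=19: a=19^3·(≡10), b=19^2·(≡7) mod 19; (10|19)=-1, (7|19)=+1; (−1)^{3·2·9}·(-1)^2·(+1)^3 = +1.
Ram(-158137, -43993) = {2, ∞}; no ℚ_2-point on the conic.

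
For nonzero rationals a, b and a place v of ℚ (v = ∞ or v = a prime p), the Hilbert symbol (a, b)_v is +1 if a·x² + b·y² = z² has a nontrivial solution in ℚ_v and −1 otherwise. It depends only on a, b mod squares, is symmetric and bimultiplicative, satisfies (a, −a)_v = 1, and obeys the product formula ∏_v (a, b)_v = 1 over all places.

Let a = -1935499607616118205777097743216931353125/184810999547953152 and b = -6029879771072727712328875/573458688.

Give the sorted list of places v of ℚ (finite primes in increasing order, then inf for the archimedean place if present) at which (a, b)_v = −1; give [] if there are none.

[5, 29, 31, inf]

(a, b) ≡ (-3285845, -108035) mod (ℚ^×)²; places V = {2, 3, 5, 11, 13, 17, 23, 29, 31, 41, 43, 53, ∞}.
(a,b)_43: α=3, u≡12; β=2, v≡24 (mod 43); (12|43)=-1, (24|43)=+1; sign (−1)^0·-1^2·+1^3 = +1.
(a,b)_11: α=-6, u≡4; β=-4, v≡6 (mod 11); (4|11)=+1, (6|11)=-1; sign (−1)^0·+1^-4·-1^-6 = +1.
(a,b)_∞: sgn(-3285845)=−, sgn(-108035)=−, so -1.
(a,b)_5: α=5, u≡1; β=3, v≡3 (mod 5); (1|5)=+1, (3|5)=-1; sign (−1)^0·+1^3·-1^5 = -1.
(a,b)_53: α=2, u≡44; β=0, v≡34 (mod 53); (44|53)=+1, (34|53)=-1; sign (−1)^0·+1^0·-1^2 = +1.
(a,b)_17: α=-3, u≡7; β=-1, v≡3 (mod 17); (7|17)=-1, (3|17)=-1; sign (−1)^0·-1^-1·-1^-3 = +1.
(a,b)_41: α=4, u≡4; β=3, v≡22 (mod 41); (4|41)=+1, (22|41)=-1; sign (−1)^0·+1^3·-1^4 = +1.
(a,b)_31: α=3, u≡4; β=3, v≡20 (mod 31); (4|31)=+1, (20|31)=+1; sign (−1)^1·+1^3·+1^3 = -1.
(a,b)_23: α=4, u≡9; β=2, v≡21 (mod 23); (9|23)=+1, (21|23)=-1; sign (−1)^0·+1^2·-1^4 = +1.
(a,b)_13: α=6, u≡10; β=4, v≡2 (mod 13); (10|13)=+1, (2|13)=-1; sign (−1)^0·+1^4·-1^6 = +1.
(a,b)_29: α=3, u≡12; β=2, v≡26 (mod 29); (12|29)=-1, (26|29)=-1; sign (−1)^0·-1^2·-1^3 = -1.
(a,b)_2: α=-18, β=-8; u≡3, v≡5 (mod 8); ε(u)ε(v)=1·0, αω(v)=-18·1, βω(u)=-8·1; sum ≡ 0  ⇒  +1.
(a,b)_3: α=-4, u≡1; β=-2, v≡1 (mod 3); (1|3)=+1, (1|3)=+1; sign (−1)^0·+1^-2·+1^-4 = +1.
(-3285845, -108035 / ℚ) ramifies at {5, 29, 31, ∞}: a division algebra.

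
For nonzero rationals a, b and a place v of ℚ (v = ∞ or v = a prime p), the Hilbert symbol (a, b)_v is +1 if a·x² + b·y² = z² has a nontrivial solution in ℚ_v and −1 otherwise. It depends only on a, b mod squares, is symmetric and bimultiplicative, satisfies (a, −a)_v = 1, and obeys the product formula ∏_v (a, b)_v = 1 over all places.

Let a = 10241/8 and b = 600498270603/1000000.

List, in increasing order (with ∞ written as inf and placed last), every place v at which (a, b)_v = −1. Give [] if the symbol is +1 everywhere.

Mod squares: a ≡ 418, b ≡ 27789267. Check v ∈ {∞, 2, 3, 5, 7, 11, 19, 23, 41, 47}.
v=23: a=23^0·(≡18), b=23^1·(≡9) mod 23; (18|23)=+1, (9|23)=+1; (−1)^{0·1·11}·(+1)^1·(+1)^0 = +1.
v=7: a=7^2·(≡6), b=7^4·(≡4) mod 7; (6|7)=-1, (4|7)=+1; (−1)^{2·4·3}·(-1)^4·(+1)^2 = +1.
v=3: a=3^0·(≡1), b=3^3·(≡1) mod 3; (1|3)=+1, (1|3)=+1; (−1)^{0·3·1}·(+1)^3·(+1)^0 = +1.
v=∞: 418 > 0 and 27789267 > 0  ⇒  (a,b)_∞ = +1.
v=2: v_2(a)=-3, v_2(b)=-6; units ≡ 1, 3 (mod 8); ε·ε+αω+βω = 0·1+-3·1+-6·0 ≡ 1  ⇒  (a,b)_2 = -1.
v=47: a=47^0·(≡17), b=47^1·(≡8) mod 47; (17|47)=+1, (8|47)=+1; (−1)^{0·1·23}·(+1)^1·(+1)^0 = +1.
v=11: a=11^1·(≡5), b=11^1·(≡9) mod 11; (5|11)=+1, (9|11)=+1; (−1)^{1·1·5}·(+1)^1·(+1)^1 = -1.
v=5: a=5^0·(≡2), b=5^-6·(≡2) mod 5; (2|5)=-1, (2|5)=-1; (−1)^{0·-6·2}·(-1)^-6·(-1)^0 = +1.
v=19: a=19^1·(≡8), b=19^1·(≡6) mod 19; (8|19)=-1, (6|19)=+1; (−1)^{1·1·9}·(-1)^1·(+1)^1 = +1.
v=41: a=41^0·(≡4), b=41^1·(≡36) mod 41; (4|41)=+1, (36|41)=+1; (−1)^{0·1·20}·(+1)^1·(+1)^0 = +1.
(418, 27789267 / ℚ) ramifies at {2, 11}: a division algebra.

[2, 11]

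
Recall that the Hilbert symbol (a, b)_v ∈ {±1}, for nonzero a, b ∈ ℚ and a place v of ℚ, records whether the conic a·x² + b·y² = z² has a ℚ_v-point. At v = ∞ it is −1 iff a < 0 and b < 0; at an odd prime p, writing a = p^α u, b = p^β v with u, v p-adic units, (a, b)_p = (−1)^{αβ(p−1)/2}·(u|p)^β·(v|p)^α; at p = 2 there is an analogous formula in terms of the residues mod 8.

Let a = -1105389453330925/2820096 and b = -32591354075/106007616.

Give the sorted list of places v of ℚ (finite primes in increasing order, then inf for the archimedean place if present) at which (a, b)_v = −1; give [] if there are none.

(a, b) ≡ (-4522, -323) mod (ℚ^×)²; places V = {2, 3, 5, 7, 11, 13, 17, 19, 41, ∞}.
(a,b)_7: α=7, u≡6; β=4, v≡3 (mod 7); (6|7)=-1, (3|7)=-1; sign (−1)^0·-1^4·-1^7 = -1.
(a,b)_11: α=0, u≡10; β=-2, v≡6 (mod 11); (10|11)=-1, (6|11)=-1; sign (−1)^0·-1^-2·-1^0 = +1.
(a,b)_13: α=0, u≡5; β=-2, v≡6 (mod 13); (5|13)=-1, (6|13)=-1; sign (−1)^0·-1^-2·-1^0 = +1.
(a,b)_17: α=-1, u≡7; β=1, v≡13 (mod 17); (7|17)=-1, (13|17)=+1; sign (−1)^0·-1^1·+1^-1 = -1.
(a,b)_∞: sgn(-4522)=−, sgn(-323)=−, so -1.
(a,b)_41: α=4, u≡29; β=2, v≡33 (mod 41); (29|41)=-1, (33|41)=+1; sign (−1)^0·-1^2·+1^4 = +1.
(a,b)_3: α=-4, u≡2; β=-4, v≡1 (mod 3); (2|3)=-1, (1|3)=+1; sign (−1)^0·-1^-4·+1^-4 = +1.
(a,b)_5: α=2, u≡3; β=2, v≡2 (mod 5); (3|5)=-1, (2|5)=-1; sign (−1)^0·-1^2·-1^2 = +1.
(a,b)_2: α=-11, β=-6; u≡3, v≡5 (mod 8); ε(u)ε(v)=1·0, αω(v)=-11·1, βω(u)=-6·1; sum ≡ 1  ⇒  -1.
(a,b)_19: α=1, u≡9; β=1, v≡18 (mod 19); (9|19)=+1, (18|19)=-1; sign (−1)^1·+1^1·-1^1 = +1.
Ram(-4522, -323) = {2, 7, 17, ∞}; no ℚ_2-point on the conic.

[2, 7, 17, inf]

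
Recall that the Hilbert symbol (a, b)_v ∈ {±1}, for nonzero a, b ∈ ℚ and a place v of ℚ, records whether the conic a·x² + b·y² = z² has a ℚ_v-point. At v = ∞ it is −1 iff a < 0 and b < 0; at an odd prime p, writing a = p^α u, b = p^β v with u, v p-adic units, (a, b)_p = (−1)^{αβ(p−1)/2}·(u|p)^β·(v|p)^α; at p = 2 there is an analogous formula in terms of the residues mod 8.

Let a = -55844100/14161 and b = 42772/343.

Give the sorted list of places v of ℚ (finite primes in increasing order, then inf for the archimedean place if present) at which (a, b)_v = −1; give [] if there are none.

Mod squares: a ≡ -62049, b ≡ 259. Check v ∈ {∞, 2, 3, 5, 7, 13, 17, 37, 43}.
v=2: v_2(a)=2, v_2(b)=2; units ≡ 7, 3 (mod 8); ε·ε+αω+βω = 1·1+2·1+2·0 ≡ 1  ⇒  (a,b)_2 = -1.
v=43: a=43^1·(≡42), b=43^0·(≡13) mod 43; (42|43)=-1, (13|43)=+1; (−1)^{1·0·21}·(-1)^0·(+1)^1 = +1.
v=∞: -62049 < 0 and 259 > 0  ⇒  (a,b)_∞ = +1.
v=13: a=13^1·(≡5), b=13^0·(≡3) mod 13; (5|13)=-1, (3|13)=+1; (−1)^{1·0·6}·(-1)^0·(+1)^1 = +1.
v=3: a=3^3·(≡2), b=3^0·(≡1) mod 3; (2|3)=-1, (1|3)=+1; (−1)^{3·0·1}·(-1)^0·(+1)^3 = +1.
v=37: a=37^1·(≡7), b=37^1·(≡12) mod 37; (7|37)=+1, (12|37)=+1; (−1)^{1·1·18}·(+1)^1·(+1)^1 = +1.
v=17: a=17^-2·(≡9), b=17^2·(≡4) mod 17; (9|17)=+1, (4|17)=+1; (−1)^{-2·2·8}·(+1)^2·(+1)^-2 = +1.
v=7: a=7^-2·(≡5), b=7^-3·(≡2) mod 7; (5|7)=-1, (2|7)=+1; (−1)^{-2·-3·3}·(-1)^-3·(+1)^-2 = -1.
v=5: a=5^2·(≡1), b=5^0·(≡4) mod 5; (1|5)=+1, (4|5)=+1; (−1)^{2·0·2}·(+1)^0·(+1)^2 = +1.
|Ram(-62049, 259)| = 2, even; anisotropic at {2, 7}.

[2, 7]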